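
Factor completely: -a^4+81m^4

(3m)⁴ − (a)⁴ = ((3m)² − (a)²)((3m)² + (a)²); the first factor splits again, the second (9m^2+a^2) is irreducible.

(3m-a)(3m+a)(9m^2+a^2)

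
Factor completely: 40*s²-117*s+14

Need a pair with product 40·14 = 560 and sum -117: that's -5 and -112.
Split the middle term: 40*s²-5*s - 112*s+14 = 5*s*(8*s-1) - 14*(8*s-1).

(5*s-14)*(8*s-1)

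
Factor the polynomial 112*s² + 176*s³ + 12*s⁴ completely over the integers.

4*s²*(3*s + 2)*(s + 14)

Pull out the common factor 4*s², then factor the remaining trinomial.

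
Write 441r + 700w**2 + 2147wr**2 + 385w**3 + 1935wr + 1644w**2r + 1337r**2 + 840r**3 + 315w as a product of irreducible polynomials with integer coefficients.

Group: 7w(55w**2 + 117wr + 45w + 56r**2 + 63r) + (15r + 7)(55w**2 + 117wr + 45w + 56r**2 + 63r); both groups contain (55w**2 + 117wr + 45w + 56r**2 + 63r), so (7w + 15r + 7) is a factor with cofactor 55w**2 + 117wr + 45w + 56r**2 + 63r.
The cofactor groups again: 55w**2 + 117wr + 45w + 56r**2 + 63r = 11w(5w + 7r) + (8r + 9)(5w + 7r); both groups contain (5w + 7r), giving (11w + 8r + 9)(5w + 7r).

(7w + 15r + 7)(5w + 7r)(11w + 8r + 9)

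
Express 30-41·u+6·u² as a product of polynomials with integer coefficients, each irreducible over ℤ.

(6·u-5)·(u-6)

Need a pair with product 6·30 = 180 and sum -41: that's -36 and -5.
Split the middle term: 6·u²-36·u - 5·u+30 = 6·u·(u-6) - 5·(u-6).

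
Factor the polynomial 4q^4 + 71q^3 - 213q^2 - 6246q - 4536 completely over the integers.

(4q + 3)(q + 12)(q + 14)(q - 9)

By the rational root theorem, q = 9 is a root, so (q - 9) is a factor; dividing leaves 4q^3 + 107q^2 + 750q + 504.
Continuing, q = -12 is a root, so (q + 12) is a factor; dividing leaves 4q^2 + 59q + 42.
The remaining quadratic factors as (q + 14)(4q + 3).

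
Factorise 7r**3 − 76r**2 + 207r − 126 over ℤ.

By the rational root theorem, r = 7 is a root, so (r − 7) is a factor; dividing leaves 7r**2 − 27r + 18.
The remaining quadratic factors as (r − 3)(7r − 6).

(7r − 6)(r − 3)(r − 7)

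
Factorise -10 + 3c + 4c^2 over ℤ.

(4c - 5)(c + 2)

Need a pair with product 4·(-10) = -40 and sum 3: that's -5 and 8.
Split the middle term: 4c^2 - 5c + 8c - 10 = c(4c - 5) + 2(4c - 5).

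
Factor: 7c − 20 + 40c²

(5c + 4)(8c − 5)

Need a pair with product 40·(−20) = −800 and sum 7: that's 32 and −25.
Split the middle term: 40c² + 32c − 25c − 20 = 8c(5c + 4) − 5(5c + 4).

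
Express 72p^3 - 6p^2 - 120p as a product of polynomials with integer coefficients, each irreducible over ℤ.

Pull out the common factor 6p, then factor the remaining trinomial.

6p(3p - 4)(4p + 5)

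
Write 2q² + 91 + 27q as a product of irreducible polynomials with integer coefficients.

Need a pair with product 2·91 = 182 and sum 27: that's 13 and 14.
Split the middle term: 2q² + 13q + 14q + 91 = q(2q + 13) + 7(2q + 13).

(2q + 13)(q + 7)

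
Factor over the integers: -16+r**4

(r)⁴ − (2)⁴ = ((r)² − (2)²)((r)² + (2)²); the first factor splits again, the second (r**2+4) is irreducible.

(r+2)·(r-2)·(r**2+4)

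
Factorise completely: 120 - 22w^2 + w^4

(w^2 - 10)(w^2 - 12)

Substitute u = w^2 to get a quadratic in u, then factor.
w^2 - 10 is irreducible over ℤ (10 is not a perfect square).
w^2 - 12 is irreducible over ℤ (12 is not a perfect square).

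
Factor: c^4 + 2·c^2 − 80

(c^2 + 10)·(c^2 − 8)

Substitute u = c^2 to get a quadratic in u, then factor.
c^2 − 8 is irreducible over ℤ (8 is not a perfect square).
c^2 + 10 is irreducible over ℤ (always positive, so no real roots).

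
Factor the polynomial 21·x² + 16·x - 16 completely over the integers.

Need a pair with product 21·(-16) = -336 and sum 16: that's 28 and -12.
Split the middle term: 21·x² + 28·x - 12·x - 16 = 7·x·(3·x + 4) - 4·(3·x + 4).

(3·x + 4)·(7·x - 4)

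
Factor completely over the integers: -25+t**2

Two integers with product -25 and sum 0 are 5 and -5.

(t+5)(t-5)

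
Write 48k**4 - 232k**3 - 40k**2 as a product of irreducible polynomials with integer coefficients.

8k**2(6k + 1)(k - 5)

Pull out the common factor 8k**2, then factor the remaining trinomial.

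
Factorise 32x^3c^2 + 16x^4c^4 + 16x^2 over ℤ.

16x^2(xc^2 + 1)^2

Pull out the common factor 16x^2, leaving x^2c^4 + 2xc^2 + 1.
Recognize a perfect-square trinomial with the parts 1 and xc^2.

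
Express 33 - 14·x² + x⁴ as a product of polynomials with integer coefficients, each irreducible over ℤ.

(x² - 11)·(x² - 3)

Substitute u = x² to get a quadratic in u, then factor.
x² - 11 is irreducible over ℤ (11 is not a perfect square).
x² - 3 is irreducible over ℤ (3 is not a perfect square).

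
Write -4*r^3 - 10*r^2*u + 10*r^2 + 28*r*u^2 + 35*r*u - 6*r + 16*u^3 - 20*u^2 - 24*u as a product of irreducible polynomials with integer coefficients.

Group: r*(-4*r^2 + 6*r*u + 10*r + 4*u^2 - 5*u - 6) + 4*u*(-4*r^2 + 6*r*u + 10*r + 4*u^2 - 5*u - 6); both groups contain (-4*r^2 + 6*r*u + 10*r + 4*u^2 - 5*u - 6), so (r + 4*u) is a factor with cofactor -4*r^2 + 6*r*u + 10*r + 4*u^2 - 5*u - 6.
The cofactor groups again: -4*r^2 + 6*r*u + 10*r + 4*u^2 - 5*u - 6 = -2*r*(2*r - 4*u - 3) + (-u + 2)*(2*r - 4*u - 3); both groups contain (2*r - 4*u - 3), giving -(2*r + u - 2)*(2*r - 4*u - 3).

-(2*r + u - 2)*(2*r - 4*u - 3)*(r + 4*u)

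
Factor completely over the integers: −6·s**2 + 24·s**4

Factor out 6·s**2, leaving 4·s**2 − 1, which is a difference of two squares.

6·s**2·(2·s + 1)·(2·s − 1)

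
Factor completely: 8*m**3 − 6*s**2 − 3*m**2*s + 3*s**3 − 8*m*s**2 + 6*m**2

Group: 8*m*(m**2 − s**2) + (−3*s + 6)*(m**2 − s**2); both groups contain (m**2 − s**2), so (8*m − 3*s + 6) is a factor with cofactor m**2 − s**2.
The cofactor groups again: m**2 − s**2 = m*(m + s) − s*(m + s); both groups contain (m + s), giving (m − s)*(m + s).

(8*m − 3*s + 6)*(m + s)*(m − s)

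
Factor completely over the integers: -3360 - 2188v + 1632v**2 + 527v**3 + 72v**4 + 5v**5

(5v - 8)(v + 1)(v + 7)(v**2 + 8v + 60)

Trying the rational-root candidates, v = 8/5 is a root, giving the factor (5v - 8) and quotient v**4 + 16v**3 + 131v**2 + 536v + 420.
Next, v = -7 is a root, so (v + 7) is a factor; dividing leaves v**3 + 9v**2 + 68v + 60.
Then v = -1 is a root, so (v + 1) divides it; the quotient is v**2 + 8v + 60.
The quadratic v**2 + 8v + 60 has discriminant -176 < 0 and is irreducible over ℤ.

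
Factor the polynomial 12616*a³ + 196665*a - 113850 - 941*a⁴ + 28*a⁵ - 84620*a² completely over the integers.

(4*a - 11)*(7*a - 6)*(a - 15)*(a² - 15*a + 115)

Among the possible rational roots, a = 6/7 is a root, so (7*a - 6) divides it; the quotient is 4*a⁴ - 131*a³ + 1690*a² - 10640*a + 18975.
Then a = 15 is a root, so (a - 15) is a factor; dividing leaves 4*a³ - 71*a² + 625*a - 1265.
Next, a = 11/4 is a root, so (4*a - 11) divides it; the quotient is a² - 15*a + 115.
The quadratic a² - 15*a + 115 has discriminant -235 < 0 and is irreducible over ℤ.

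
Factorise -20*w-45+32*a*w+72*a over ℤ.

(4*w+9)*(8*a-5)

Group as (32*a*w+72*a) + (-20*w-45) = 8*a*(4*w+9) - 5*(4*w+9).
Both groups share the factor (4*w+9).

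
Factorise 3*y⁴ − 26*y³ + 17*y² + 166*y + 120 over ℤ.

Trying the rational-root candidates, y = 6 is a root, giving the factor (y − 6) and quotient 3*y³ − 8*y² − 31*y − 20.
Then y = −1 is a root, giving the factor (y + 1) and quotient 3*y² − 11*y − 20.
The remaining quadratic factors as (y − 5)(3*y + 4).

(3*y + 4)*(y + 1)*(y − 5)*(y − 6)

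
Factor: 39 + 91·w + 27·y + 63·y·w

(7·w + 3)·(9·y + 13)

Group as (63·y·w + 27·y) + (91·w + 39) = 9·y·(7·w + 3) + 13·(7·w + 3).
Both groups share the factor (7·w + 3).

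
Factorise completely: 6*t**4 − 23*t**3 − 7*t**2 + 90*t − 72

Among the possible rational roots, t = 3/2 is a root, giving the factor (2*t − 3) and quotient 3*t**3 − 7*t**2 − 14*t + 24.
Then t = −2 is a root, so (t + 2) is a factor; dividing leaves 3*t**2 − 13*t + 12.
The remaining quadratic factors as (t − 3)(3*t − 4).

(2*t − 3)*(3*t − 4)*(t + 2)*(t − 3)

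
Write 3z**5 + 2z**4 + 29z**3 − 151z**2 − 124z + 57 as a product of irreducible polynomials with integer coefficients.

Among the possible rational roots, z = −1 is a root, so (z + 1) divides it; the quotient is 3z**4 − z**3 + 30z**2 − 181z + 57.
Then z = 3 is a root, so (z − 3) is a factor; dividing leaves 3z**3 + 8z**2 + 54z − 19.
Continuing, z = 1/3 is a root, giving the factor (3z − 1) and quotient z**2 + 3z + 19.
The quadratic z**2 + 3z + 19 has discriminant −67 < 0 and is irreducible over ℤ.

(3z − 1)(z + 1)(z − 3)(z**2 + 3z + 19)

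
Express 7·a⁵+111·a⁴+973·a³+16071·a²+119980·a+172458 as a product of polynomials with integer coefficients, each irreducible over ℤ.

(7·a+13)·(a+11)·(a+9)·(a²−6·a+134)

Testing divisors of the constant over divisors of the leading coefficient, a = −9 is a root, so (a+9) divides it; the quotient is 7·a⁴+48·a³+541·a²+11202·a+19162.
Then a = −13/7 is a root, so (7·a+13) divides it; the quotient is a³+5·a²+68·a+1474.
Next, a = −11 is a root, so (a+11) divides it; the quotient is a²−6·a+134.
The quadratic a²−6·a+134 has discriminant −500 < 0 and is irreducible over ℤ.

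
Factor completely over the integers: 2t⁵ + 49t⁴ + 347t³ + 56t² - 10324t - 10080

(2t - 9)(t + 1)(t + 14)(t² + 14t + 80)

Trying the rational-root candidates, t = 9/2 is a root, so (2t - 9) divides it; the quotient is t⁴ + 29t³ + 304t² + 1396t + 1120.
Next, t = -14 is a root, giving the factor (t + 14) and quotient t³ + 15t² + 94t + 80.
Continuing, t = -1 is a root, so (t + 1) is a factor; dividing leaves t² + 14t + 80.
The quadratic t² + 14t + 80 has discriminant -124 < 0 and is irreducible over ℤ.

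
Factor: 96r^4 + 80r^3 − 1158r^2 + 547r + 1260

(4r − 7)(4r − 9)(6r + 5)(r + 4)

Among the possible rational roots, r = −5/6 is a root, giving the factor (6r + 5) and quotient 16r^3 − 193r + 252.
Next, r = 9/4 is a root, so (4r − 9) divides it; the quotient is 4r^2 + 9r − 28.
The remaining quadratic factors as (4r − 7)(r + 4).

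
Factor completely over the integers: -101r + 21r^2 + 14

(3r - 14)(7r - 1)

Need a pair with product 21·14 = 294 and sum -101: that's -98 and -3.
Split the middle term: 21r^2 - 98r - 3r + 14 = 7r(3r - 14) - (3r - 14).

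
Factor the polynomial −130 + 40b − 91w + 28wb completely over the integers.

Group as (28wb − 91w) + (40b − 130) = 7w(4b − 13) + 10(4b − 13).
Both groups share the factor (4b − 13).

(4b − 13)(7w + 10)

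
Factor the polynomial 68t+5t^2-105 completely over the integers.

(5t-7)(t+15)

Need a pair with product 5·(-105) = -525 and sum 68: that's 75 and -7.
Split the middle term: 5t^2+75t - 7t-105 = 5t(t+15) - 7(t+15).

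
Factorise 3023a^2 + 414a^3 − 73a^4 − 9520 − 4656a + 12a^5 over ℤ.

(3a − 7)(4a + 5)(a + 4)(a^2 − 9a + 68)

Testing divisors of the constant over divisors of the leading coefficient, a = 7/3 is a root, giving the factor (3a − 7) and quotient 4a^4 − 15a^3 + 103a^2 + 1248a + 1360.
Next, a = −5/4 is a root, so (4a + 5) divides it; the quotient is a^3 − 5a^2 + 32a + 272.
Then a = −4 is a root, giving the factor (a + 4) and quotient a^2 − 9a + 68.
The quadratic a^2 − 9a + 68 has discriminant −191 < 0 and is irreducible over ℤ.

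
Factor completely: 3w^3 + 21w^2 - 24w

3w(w + 8)(w - 1)

Pull out the common factor 3w, then factor the remaining trinomial.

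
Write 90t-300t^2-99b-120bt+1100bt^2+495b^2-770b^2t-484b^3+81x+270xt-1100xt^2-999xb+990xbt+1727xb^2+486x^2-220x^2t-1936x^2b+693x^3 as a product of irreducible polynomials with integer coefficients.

(9x-11b+10t)(11x-11b+3)(7x-4b-10t+3)

Group: 7x(99x^2-220xb+110xt+27x+121b^2-110bt-33b+30t) + (-4b-10t+3)(99x^2-220xb+110xt+27x+121b^2-110bt-33b+30t); both groups contain (99x^2-220xb+110xt+27x+121b^2-110bt-33b+30t), so (7x-4b-10t+3) is a factor with cofactor 99x^2-220xb+110xt+27x+121b^2-110bt-33b+30t.
The cofactor groups again: 99x^2-220xb+110xt+27x+121b^2-110bt-33b+30t = 11x(9x-11b+10t) + (-11b+3)(9x-11b+10t); both groups contain (9x-11b+10t), giving (11x-11b+3)(9x-11b+10t).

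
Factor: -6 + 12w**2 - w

Need a pair with product 12·(-6) = -72 and sum -1: that's 8 and -9.
Split the middle term: 12w**2 + 8w - 9w - 6 = 4w(3w + 2) - 3(3w + 2).

(3w + 2)(4w - 3)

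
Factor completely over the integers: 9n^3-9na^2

9n(n-a)(n+a)

Factor out 9n, leaving n^2-a^2, which is a difference of two squares.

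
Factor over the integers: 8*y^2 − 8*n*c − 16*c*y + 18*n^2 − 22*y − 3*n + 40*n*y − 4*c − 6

(9*n − 4*c + 2*y − 6)*(2*n + 4*y + 1)

Group: 2*n*(9*n − 4*c + 2*y − 6) + (4*y + 1)*(9*n − 4*c + 2*y − 6); both groups contain (9*n − 4*c + 2*y − 6).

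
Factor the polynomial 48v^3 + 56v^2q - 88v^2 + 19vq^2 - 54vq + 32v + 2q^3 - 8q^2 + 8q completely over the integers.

(3v + 2q - 4)(4v + q)(4v + q - 2)

Group: 3v(16v^2 + 8vq - 8v + q^2 - 2q) + (2q - 4)(16v^2 + 8vq - 8v + q^2 - 2q); both groups contain (16v^2 + 8vq - 8v + q^2 - 2q), so (3v + 2q - 4) is a factor with cofactor 16v^2 + 8vq - 8v + q^2 - 2q.
The cofactor groups again: 16v^2 + 8vq - 8v + q^2 - 2q = 4v(4v + q - 2) + q(4v + q - 2); both groups contain (4v + q - 2), giving (4v + q)(4v + q - 2).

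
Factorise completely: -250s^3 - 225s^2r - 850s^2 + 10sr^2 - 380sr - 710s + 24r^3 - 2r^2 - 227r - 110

Group: 5s(-50s^2 - 25sr - 160s + 12r^2 - 7r - 110) + (2r + 1)(-50s^2 - 25sr - 160s + 12r^2 - 7r - 110); both groups contain (-50s^2 - 25sr - 160s + 12r^2 - 7r - 110), so (5s + 2r + 1) is a factor with cofactor -50s^2 - 25sr - 160s + 12r^2 - 7r - 110.
The cofactor groups again: -50s^2 - 25sr - 160s + 12r^2 - 7r - 110 = -5s(10s - 3r + 10) + (-4r - 11)(10s - 3r + 10); both groups contain (10s - 3r + 10), giving -(5s + 4r + 11)(10s - 3r + 10).

-(10s - 3r + 10)(5s + 2r + 1)(5s + 4r + 11)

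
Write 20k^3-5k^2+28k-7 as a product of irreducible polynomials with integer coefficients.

(4k-1)(5k^2+7)

Group as (20k^3+28k) + (-5k^2-7) = 4k(5k^2+7) - (5k^2+7).
Both groups share the factor (5k^2+7).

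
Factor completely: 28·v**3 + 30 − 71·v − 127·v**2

Testing divisors of the constant over divisors of the leading coefficient, v = 5 is a root, so (v − 5) is a factor; dividing leaves 28·v**2 + 13·v − 6.
The remaining quadratic factors as (7·v − 2)(4·v + 3).

(4·v + 3)·(7·v − 2)·(v − 5)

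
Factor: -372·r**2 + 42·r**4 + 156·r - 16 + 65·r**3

(6·r - 1)·(7·r - 2)·(r + 4)·(r - 2)

Trying the rational-root candidates, r = -4 is a root, so (r + 4) is a factor; dividing leaves 42·r**3 - 103·r**2 + 40·r - 4.
Next, r = 2 is a root, so (r - 2) divides it; the quotient is 42·r**2 - 19·r + 2.
The remaining quadratic factors as (6·r - 1)(7·r - 2).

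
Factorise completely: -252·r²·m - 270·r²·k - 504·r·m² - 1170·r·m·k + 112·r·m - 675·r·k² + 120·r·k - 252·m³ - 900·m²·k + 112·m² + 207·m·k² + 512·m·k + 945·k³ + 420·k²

-(9·r + 9·m - 9·k - 4)·(14·m + 15·k)·(2·r + 2·m + 7·k)

Group: 14·m·(-18·r² - 36·r·m - 45·r·k + 8·r - 18·m² - 45·m·k + 8·m + 63·k² + 28·k) + 15·k·(-18·r² - 36·r·m - 45·r·k + 8·r - 18·m² - 45·m·k + 8·m + 63·k² + 28·k); both groups contain (-18·r² - 36·r·m - 45·r·k + 8·r - 18·m² - 45·m·k + 8·m + 63·k² + 28·k), so (14·m + 15·k) is a factor with cofactor -18·r² - 36·r·m - 45·r·k + 8·r - 18·m² - 45·m·k + 8·m + 63·k² + 28·k.
The cofactor groups again: -18·r² - 36·r·m - 45·r·k + 8·r - 18·m² - 45·m·k + 8·m + 63·k² + 28·k = -9·r·(2·r + 2·m + 7·k) + (-9·m + 9·k + 4)·(2·r + 2·m + 7·k); both groups contain (2·r + 2·m + 7·k), giving -(9·r + 9·m - 9·k - 4)·(2·r + 2·m + 7·k).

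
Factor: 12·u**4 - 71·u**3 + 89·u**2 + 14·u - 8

Among the possible rational roots, u = 2 is a root, so (u - 2) is a factor; dividing leaves 12·u**3 - 47·u**2 - 5·u + 4.
Then u = -1/3 is a root, giving the factor (3·u + 1) and quotient 4·u**2 - 17·u + 4.
The remaining quadratic factors as (u - 4)(4·u - 1).

(3·u + 1)·(4·u - 1)·(u - 2)·(u - 4)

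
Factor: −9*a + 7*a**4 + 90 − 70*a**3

(a − 10)*(7*a**3 − 9)

Group as (7*a**4 − 9*a) + (−70*a**3 + 90) = a*(7*a**3 − 9) − 10*(7*a**3 − 9).
Both groups share the factor (7*a**3 − 9).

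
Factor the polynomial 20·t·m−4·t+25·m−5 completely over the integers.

Group as (20·t·m−4·t) + (25·m−5) = 4·t·(5·m−1) + 5·(5·m−1).
Both groups share the factor (5·m−1).

(4·t+5)·(5·m−1)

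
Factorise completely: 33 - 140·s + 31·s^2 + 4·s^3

Trying the rational-root candidates, s = 1/4 is a root, so (4·s - 1) divides it; the quotient is s^2 + 8·s - 33.
The remaining quadratic factors as (s + 11)(s - 3).

(4·s - 1)·(s + 11)·(s - 3)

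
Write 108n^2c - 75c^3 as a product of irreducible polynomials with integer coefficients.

Pull out the common factor 3c; 36n^2 - 25c^2 is a difference of squares.

3c(6n - 5c)(6n + 5c)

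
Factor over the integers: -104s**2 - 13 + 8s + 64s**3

(8s - 13)(8s**2 + 1)

Group as (64s**3 + 8s) + (-104s**2 - 13) = 8s(8s**2 + 1) - 13(8s**2 + 1).
Both groups share the factor (8s**2 + 1).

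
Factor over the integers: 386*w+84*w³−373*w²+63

(3*w−7)*(4*w−9)*(7*w+1)

Trying the rational-root candidates, w = 9/4 is a root, so (4*w−9) is a factor; dividing leaves 21*w²−46*w−7.
The remaining quadratic factors as (7*w+1)(3*w−7).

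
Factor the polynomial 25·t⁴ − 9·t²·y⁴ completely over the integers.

Pull out the common factor t², leaving 25·t² − 9·y⁴.
Recognize a difference of squares with the parts 5·t and 3·y².

t²·(5·t + 3·y²)·(5·t − 3·y²)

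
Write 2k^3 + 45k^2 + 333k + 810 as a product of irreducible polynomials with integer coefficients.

(2k + 15)(k + 6)(k + 9)

Among the possible rational roots, k = −6 is a root, giving the factor (k + 6) and quotient 2k^2 + 33k + 135.
The remaining quadratic factors as (k + 9)(2k + 15).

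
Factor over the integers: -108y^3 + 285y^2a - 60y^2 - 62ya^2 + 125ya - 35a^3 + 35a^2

-(9y - 5a + 5)(3y - 7a)(4y + a)

Group: 9y(-12y^2 + 25ya + 7a^2) + (-5a + 5)(-12y^2 + 25ya + 7a^2); both groups contain (-12y^2 + 25ya + 7a^2), so (9y - 5a + 5) is a factor with cofactor -12y^2 + 25ya + 7a^2.
The cofactor groups again: -12y^2 + 25ya + 7a^2 = -4y(3y - 7a) - a(3y - 7a); both groups contain (3y - 7a), giving -(4y + a)(3y - 7a).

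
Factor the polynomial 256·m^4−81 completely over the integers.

(4·m+3)·(4·m−3)·(16·m^2+9)

Write as (16·m^2)² − (9)², then factor 16·m^2−9 once more.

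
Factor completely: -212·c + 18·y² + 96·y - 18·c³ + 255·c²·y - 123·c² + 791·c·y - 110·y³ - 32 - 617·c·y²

Group: 6·c·(-3·c² + 43·c·y - 20·c - 110·y² + 128·y - 32) + (y + 1)·(-3·c² + 43·c·y - 20·c - 110·y² + 128·y - 32); both groups contain (-3·c² + 43·c·y - 20·c - 110·y² + 128·y - 32), so (6·c + y + 1) is a factor with cofactor -3·c² + 43·c·y - 20·c - 110·y² + 128·y - 32.
The cofactor groups again: -3·c² + 43·c·y - 20·c - 110·y² + 128·y - 32 = -3·c·(c - 11·y + 4) + (10·y - 8)·(c - 11·y + 4); both groups contain (c - 11·y + 4), giving -(3·c - 10·y + 8)·(c - 11·y + 4).

-(3·c - 10·y + 8)·(6·c + y + 1)·(c - 11·y + 4)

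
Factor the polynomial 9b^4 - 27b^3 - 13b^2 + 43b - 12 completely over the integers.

(3b + 4)(3b - 1)(b - 1)(b - 3)

Testing divisors of the constant over divisors of the leading coefficient, b = 1 is a root, so (b - 1) is a factor; dividing leaves 9b^3 - 18b^2 - 31b + 12.
Continuing, b = -4/3 is a root, giving the factor (3b + 4) and quotient 3b^2 - 10b + 3.
The remaining quadratic factors as (b - 3)(3b - 1).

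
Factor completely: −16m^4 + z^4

Difference of squares twice: with A = z and B = 2m, A⁴ − B⁴ = (A² − B²)(A² + B²), and A² − B² factors again.

(z − 2m)(z + 2m)(z^2 + 4m^2)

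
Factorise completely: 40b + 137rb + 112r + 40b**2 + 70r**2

(14r + 5b)(5r + 8b + 8)

Group: 5r(14r + 5b) + (8b + 8)(14r + 5b); both groups contain (14r + 5b).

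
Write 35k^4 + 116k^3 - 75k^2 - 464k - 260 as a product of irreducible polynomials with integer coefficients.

Testing divisors of the constant over divisors of the leading coefficient, k = -13/5 is a root, so (5k + 13) is a factor; dividing leaves 7k^3 + 5k^2 - 28k - 20.
Next, k = 2 is a root, so (k - 2) is a factor; dividing leaves 7k^2 + 19k + 10.
The remaining quadratic factors as (7k + 5)(k + 2).

(5k + 13)(7k + 5)(k + 2)(k - 2)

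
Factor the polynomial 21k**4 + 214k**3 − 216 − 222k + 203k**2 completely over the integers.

(3k + 4)(7k + 6)(k + 9)(k − 1)

Testing divisors of the constant over divisors of the leading coefficient, k = 1 is a root, giving the factor (k − 1) and quotient 21k**3 + 235k**2 + 438k + 216.
Continuing, k = −6/7 is a root, so (7k + 6) is a factor; dividing leaves 3k**2 + 31k + 36.
The remaining quadratic factors as (3k + 4)(k + 9).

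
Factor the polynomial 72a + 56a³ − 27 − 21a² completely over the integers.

Group as (56a³ + 72a) + (−21a² − 27) = 8a(7a² + 9) − 3(7a² + 9).
Both groups share the factor (7a² + 9).

(8a − 3)(7a² + 9)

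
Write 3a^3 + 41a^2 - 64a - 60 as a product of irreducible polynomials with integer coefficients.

(3a + 2)(a + 15)(a - 2)

Among the possible rational roots, a = -15 is a root, so (a + 15) divides it; the quotient is 3a^2 - 4a - 4.
The remaining quadratic factors as (a - 2)(3a + 2).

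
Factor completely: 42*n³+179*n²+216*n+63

(2*n+3)*(3*n+7)*(7*n+3)

Trying the rational-root candidates, n = −3/2 is a root, so (2*n+3) is a factor; dividing leaves 21*n²+58*n+21.
The remaining quadratic factors as (3*n+7)(7*n+3).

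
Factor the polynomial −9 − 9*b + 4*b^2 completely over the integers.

Need a pair with product 4·(−9) = −36 and sum −9: that's 3 and −12.
Split the middle term: 4*b^2 + 3*b − 12*b − 9 = b*(4*b + 3) − 3*(4*b + 3).

(4*b + 3)*(b − 3)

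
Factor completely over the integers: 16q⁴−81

(2q)⁴ − (3)⁴ = ((2q)² − (3)²)((2q)² + (3)²); the first factor splits again, the second (4q²+9) is irreducible.

(2q+3)(2q−3)(4q²+9)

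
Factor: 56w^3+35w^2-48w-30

(8w+5)(7w^2-6)

Group as (56w^3-48w) + (35w^2-30) = 8w(7w^2-6) + 5(7w^2-6).
Both groups share the factor (7w^2-6).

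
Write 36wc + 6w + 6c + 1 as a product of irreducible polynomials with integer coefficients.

(6c + 1)(6w + 1)

Group as (36wc + 6w) + (6c + 1) = 6w(6c + 1) + (6c + 1).
Both groups share the factor (6c + 1).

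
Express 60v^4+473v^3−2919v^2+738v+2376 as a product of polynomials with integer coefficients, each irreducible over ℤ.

(3v−11)(4v+3)(5v−6)(v+12)

Trying the rational-root candidates, v = 11/3 is a root, so (3v−11) divides it; the quotient is 20v^3+231v^2−126v−216.
Next, v = −12 is a root, giving the factor (v+12) and quotient 20v^2−9v−18.
The remaining quadratic factors as (5v−6)(4v+3).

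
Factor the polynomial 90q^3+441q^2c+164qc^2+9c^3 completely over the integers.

(2q+9c)(15q+c)(3q+c)

Group: 15q(6q^2+29qc+9c^2) + c(6q^2+29qc+9c^2); both groups contain (6q^2+29qc+9c^2), so (15q+c) is a factor with cofactor 6q^2+29qc+9c^2.
The cofactor groups again: 6q^2+29qc+9c^2 = 3q(2q+9c) + c(2q+9c); both groups contain (2q+9c), giving (3q+c)(2q+9c).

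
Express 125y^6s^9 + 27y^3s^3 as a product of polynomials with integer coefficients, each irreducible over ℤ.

Factor out y^3s^3 first: what remains is 125y^3s^6 + 27.
Recognize a sum of cubes with the parts 5ys^2 and 3.

s^3y^3(5ys^2 + 3)(25y^2s^4 - 15ys^2 + 9)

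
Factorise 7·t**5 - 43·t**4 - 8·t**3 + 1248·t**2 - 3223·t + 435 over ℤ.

Among the possible rational roots, t = -5 is a root, giving the factor (t + 5) and quotient 7·t**4 - 78·t**3 + 382·t**2 - 662·t + 87.
Next, t = 3 is a root, so (t - 3) divides it; the quotient is 7·t**3 - 57·t**2 + 211·t - 29.
Next, t = 1/7 is a root, so (7·t - 1) divides it; the quotient is t**2 - 8·t + 29.
The quadratic t**2 - 8·t + 29 has discriminant -52 < 0 and is irreducible over ℤ.

(7·t - 1)·(t + 5)·(t - 3)·(t**2 - 8·t + 29)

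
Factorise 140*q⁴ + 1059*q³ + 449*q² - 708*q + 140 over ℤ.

By the rational root theorem, q = -5/4 is a root, giving the factor (4*q + 5) and quotient 35*q³ + 221*q² - 164*q + 28.
Continuing, q = -7 is a root, so (q + 7) divides it; the quotient is 35*q² - 24*q + 4.
The remaining quadratic factors as (5*q - 2)(7*q - 2).

(4*q + 5)*(5*q - 2)*(7*q - 2)*(q + 7)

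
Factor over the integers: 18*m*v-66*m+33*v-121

Group as (18*m*v-66*m) + (33*v-121) = 6*m*(3*v-11) + 11*(3*v-11).
Both groups share the factor (3*v-11).

(3*v-11)*(6*m+11)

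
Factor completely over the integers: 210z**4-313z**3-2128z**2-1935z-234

(2z+3)(3z-13)(5z+6)(7z+1)

Testing divisors of the constant over divisors of the leading coefficient, z = -3/2 is a root, so (2z+3) is a factor; dividing leaves 105z**3-314z**2-593z-78.
Next, z = 13/3 is a root, so (3z-13) divides it; the quotient is 35z**2+47z+6.
The remaining quadratic factors as (7z+1)(5z+6).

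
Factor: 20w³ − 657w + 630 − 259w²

By the rational root theorem, w = 15 is a root, so (w − 15) is a factor; dividing leaves 20w² + 41w − 42.
The remaining quadratic factors as (5w + 14)(4w − 3).

(4w − 3)(5w + 14)(w − 15)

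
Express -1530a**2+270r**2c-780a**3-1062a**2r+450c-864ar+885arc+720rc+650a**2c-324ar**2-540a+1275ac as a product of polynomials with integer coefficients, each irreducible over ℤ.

Group: 10a(-78a**2-36ar+65ac-36a+30rc+30c) + (9r+15)(-78a**2-36ar+65ac-36a+30rc+30c); both groups contain (-78a**2-36ar+65ac-36a+30rc+30c), so (10a+9r+15) is a factor with cofactor -78a**2-36ar+65ac-36a+30rc+30c.
The cofactor groups again: -78a**2-36ar+65ac-36a+30rc+30c = -13a(6a-5c) + (-6r-6)(6a-5c); both groups contain (6a-5c), giving -(13a+6r+6)(6a-5c).

-(10a+9r+15)(13a+6r+6)(6a-5c)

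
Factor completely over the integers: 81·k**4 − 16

Write as (9·k**2)² − (4)², then factor 9·k**2 − 4 once more.

(3·k + 2)·(3·k − 2)·(9·k**2 + 4)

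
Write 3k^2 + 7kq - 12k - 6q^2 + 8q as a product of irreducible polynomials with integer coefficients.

Group: 3k(k + 3q - 4) - 2q(k + 3q - 4); both groups contain (k + 3q - 4).

(3k - 2q)(k + 3q - 4)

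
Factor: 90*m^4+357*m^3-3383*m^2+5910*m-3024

(3*m-8)*(5*m-6)*(6*m-7)*(m+9)

Testing divisors of the constant over divisors of the leading coefficient, m = -9 is a root, so (m+9) is a factor; dividing leaves 90*m^3-453*m^2+694*m-336.
Next, m = 8/3 is a root, giving the factor (3*m-8) and quotient 30*m^2-71*m+42.
The remaining quadratic factors as (5*m-6)(6*m-7).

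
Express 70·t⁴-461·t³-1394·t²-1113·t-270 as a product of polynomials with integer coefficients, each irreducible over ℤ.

(2·t+1)·(5·t+6)·(7·t+5)·(t-9)

By the rational root theorem, t = 9 is a root, so (t-9) is a factor; dividing leaves 70·t³+169·t²+127·t+30.
Next, t = -6/5 is a root, so (5·t+6) divides it; the quotient is 14·t²+17·t+5.
The remaining quadratic factors as (7·t+5)(2·t+1).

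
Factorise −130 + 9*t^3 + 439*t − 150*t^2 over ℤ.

(3*t − 1)*(3*t − 10)*(t − 13)

Testing divisors of the constant over divisors of the leading coefficient, t = 1/3 is a root, giving the factor (3*t − 1) and quotient 3*t^2 − 49*t + 130.
The remaining quadratic factors as (t − 13)(3*t − 10).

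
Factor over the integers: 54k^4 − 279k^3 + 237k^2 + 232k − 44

Testing divisors of the constant over divisors of the leading coefficient, k = 11/3 is a root, so (3k − 11) is a factor; dividing leaves 18k^3 − 27k^2 − 20k + 4.
Next, k = 1/6 is a root, giving the factor (6k − 1) and quotient 3k^2 − 4k − 4.
The remaining quadratic factors as (k − 2)(3k + 2).

(3k + 2)(3k − 11)(6k − 1)(k − 2)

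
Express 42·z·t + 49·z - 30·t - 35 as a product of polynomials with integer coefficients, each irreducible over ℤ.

(6·t + 7)·(7·z - 5)

Group as (42·z·t + 49·z) + (-30·t - 35) = 7·z·(6·t + 7) - 5·(6·t + 7).
Both groups share the factor (6·t + 7).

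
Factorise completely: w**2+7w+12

(w+3)(w+4)

Two integers with product 12 and sum 7 are 4 and 3.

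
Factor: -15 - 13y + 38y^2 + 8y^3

Testing divisors of the constant over divisors of the leading coefficient, y = -5 is a root, so (y + 5) is a factor; dividing leaves 8y^2 - 2y - 3.
The remaining quadratic factors as (2y + 1)(4y - 3).

(2y + 1)(4y - 3)(y + 5)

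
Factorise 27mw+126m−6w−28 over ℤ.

Group as (27mw+126m) + (−6w−28) = 9m(3w+14) − 2(3w+14).
Both groups share the factor (3w+14).

(3w+14)(9m−2)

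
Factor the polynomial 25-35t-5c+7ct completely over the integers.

Group as (7ct-5c) + (-35t+25) = c(7t-5) - 5(7t-5).
Both groups share the factor (7t-5).

(7t-5)(c-5)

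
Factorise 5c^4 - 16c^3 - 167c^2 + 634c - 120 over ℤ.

Testing divisors of the constant over divisors of the leading coefficient, c = 5 is a root, giving the factor (c - 5) and quotient 5c^3 + 9c^2 - 122c + 24.
Continuing, c = 1/5 is a root, so (5c - 1) is a factor; dividing leaves c^2 + 2c - 24.
The remaining quadratic factors as (c - 4)(c + 6).

(5c - 1)(c + 6)(c - 4)(c - 5)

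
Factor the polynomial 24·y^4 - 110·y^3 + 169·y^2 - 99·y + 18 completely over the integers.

(2·y - 3)·(3·y - 1)·(4·y - 3)·(y - 2)

By the rational root theorem, y = 2 is a root, giving the factor (y - 2) and quotient 24·y^3 - 62·y^2 + 45·y - 9.
Continuing, y = 3/2 is a root, so (2·y - 3) is a factor; dividing leaves 12·y^2 - 13·y + 3.
The remaining quadratic factors as (4·y - 3)(3·y - 1).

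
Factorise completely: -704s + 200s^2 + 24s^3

Pull out the common factor 8s, then factor the remaining trinomial.

8s(3s - 8)(s + 11)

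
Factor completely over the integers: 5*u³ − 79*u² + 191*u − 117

(5*u − 9)*(u − 1)*(u − 13)

By the rational root theorem, u = 13 is a root, so (u − 13) is a factor; dividing leaves 5*u² − 14*u + 9.
The remaining quadratic factors as (u − 1)(5*u − 9).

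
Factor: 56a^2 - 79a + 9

(7a - 9)(8a - 1)

Need a pair with product 56·9 = 504 and sum -79: that's -7 and -72.
Split the middle term: 56a^2 - 7a - 72a + 9 = 7a(8a - 1) - 9(8a - 1).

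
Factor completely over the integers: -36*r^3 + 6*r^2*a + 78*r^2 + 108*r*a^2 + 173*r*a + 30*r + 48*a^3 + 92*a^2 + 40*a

Group: 3*r*(-12*r^2 + 18*r*a + 26*r + 12*a^2 + 23*a + 10) + 4*a*(-12*r^2 + 18*r*a + 26*r + 12*a^2 + 23*a + 10); both groups contain (-12*r^2 + 18*r*a + 26*r + 12*a^2 + 23*a + 10), so (3*r + 4*a) is a factor with cofactor -12*r^2 + 18*r*a + 26*r + 12*a^2 + 23*a + 10.
The cofactor groups again: -12*r^2 + 18*r*a + 26*r + 12*a^2 + 23*a + 10 = -6*r*(2*r - 4*a - 5) + (-3*a - 2)*(2*r - 4*a - 5); both groups contain (2*r - 4*a - 5), giving -(6*r + 3*a + 2)*(2*r - 4*a - 5).

-(2*r - 4*a - 5)*(6*r + 3*a + 2)*(3*r + 4*a)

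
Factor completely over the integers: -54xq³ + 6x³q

Factor out 6xq, leaving x² - 9q², which is a difference of two squares.

6qx(x - 3q)(x + 3q)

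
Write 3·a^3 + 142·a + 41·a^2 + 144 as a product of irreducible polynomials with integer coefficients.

By the rational root theorem, a = −8/3 is a root, so (3·a + 8) is a factor; dividing leaves a^2 + 11·a + 18.
The remaining quadratic factors as (a + 9)(a + 2).

(3·a + 8)·(a + 2)·(a + 9)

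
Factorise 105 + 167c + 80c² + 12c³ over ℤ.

(2c + 5)(6c + 7)(c + 3)

Testing divisors of the constant over divisors of the leading coefficient, c = -7/6 is a root, giving the factor (6c + 7) and quotient 2c² + 11c + 15.
The remaining quadratic factors as (c + 3)(2c + 5).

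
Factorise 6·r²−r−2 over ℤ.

(2·r+1)·(3·r−2)

Need a pair with product 6·(−2) = −12 and sum −1: that's 3 and −4.
Split the middle term: 6·r²+3·r − 4·r−2 = 3·r·(2·r+1) − 2·(2·r+1).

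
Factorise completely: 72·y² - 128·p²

Every term has a factor of 8. Then 9·y² - 16·p² = (3·y)² − (4·p)².

8·(3·y - 4·p)·(3·y + 4·p)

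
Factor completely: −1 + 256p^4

(4p + 1)(4p − 1)(16p^2 + 1)

(4p)⁴ − (1)⁴ = ((4p)² − (1)²)((4p)² + (1)²); the first factor splits again, the second (16p^2 + 1) is irreducible.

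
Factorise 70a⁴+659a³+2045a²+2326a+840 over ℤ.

Among the possible rational roots, a = -4 is a root, giving the factor (a+4) and quotient 70a³+379a²+529a+210.
Then a = -7/2 is a root, so (2a+7) is a factor; dividing leaves 35a²+67a+30.
The remaining quadratic factors as (7a+5)(5a+6).

(2a+7)(5a+6)(7a+5)(a+4)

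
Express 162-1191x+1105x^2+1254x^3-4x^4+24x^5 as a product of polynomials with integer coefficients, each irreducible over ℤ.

(2x+3)(2x-1)(6x-1)(x^2-x+54)

By the rational root theorem, x = -3/2 is a root, so (2x+3) divides it; the quotient is 12x^4-20x^3+657x^2-433x+54.
Next, x = 1/6 is a root, so (6x-1) divides it; the quotient is 2x^3-3x^2+109x-54.
Next, x = 1/2 is a root, so (2x-1) is a factor; dividing leaves x^2-x+54.
The quadratic x^2-x+54 has discriminant -215 < 0 and is irreducible over ℤ.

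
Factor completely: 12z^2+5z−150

Need a pair with product 12·(−150) = −1800 and sum 5: that's 45 and −40.
Split the middle term: 12z^2+45z − 40z−150 = 3z(4z+15) − 10(4z+15).

(3z−10)(4z+15)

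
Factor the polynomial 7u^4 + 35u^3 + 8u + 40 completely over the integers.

(u + 5)(7u^3 + 8)

Group as (7u^4 + 8u) + (35u^3 + 40) = u(7u^3 + 8) + 5(7u^3 + 8).
Both groups share the factor (7u^3 + 8).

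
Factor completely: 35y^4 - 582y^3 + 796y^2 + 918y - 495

(5y - 11)(7y - 3)(y + 1)(y - 15)

Testing divisors of the constant over divisors of the leading coefficient, y = 11/5 is a root, giving the factor (5y - 11) and quotient 7y^3 - 101y^2 - 63y + 45.
Then y = 15 is a root, so (y - 15) divides it; the quotient is 7y^2 + 4y - 3.
The remaining quadratic factors as (7y - 3)(y + 1).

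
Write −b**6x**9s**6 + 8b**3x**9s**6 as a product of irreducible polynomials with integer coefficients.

−b**3s**6x**9(b − 2)(b**2 + 2b + 4)

Pull out the common factor b**3x**9s**6, leaving −b**3 + 8.
Recognize a difference of cubes with the parts 2 and b.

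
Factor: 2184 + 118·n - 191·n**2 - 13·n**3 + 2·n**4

Trying the rational-root candidates, n = 7/2 is a root, giving the factor (2·n - 7) and quotient n**3 - 3·n**2 - 106·n - 312.
Next, n = -6 is a root, so (n + 6) is a factor; dividing leaves n**2 - 9·n - 52.
The remaining quadratic factors as (n + 4)(n - 13).

(2·n - 7)·(n + 4)·(n + 6)·(n - 13)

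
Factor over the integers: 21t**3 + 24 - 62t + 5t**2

Trying the rational-root candidates, t = -2 is a root, giving the factor (t + 2) and quotient 21t**2 - 37t + 12.
The remaining quadratic factors as (3t - 4)(7t - 3).

(3t - 4)(7t - 3)(t + 2)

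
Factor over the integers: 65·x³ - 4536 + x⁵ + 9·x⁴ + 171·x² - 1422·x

Among the possible rational roots, x = -6 is a root, so (x + 6) divides it; the quotient is x⁴ + 3·x³ + 47·x² - 111·x - 756.
Then x = 4 is a root, so (x - 4) is a factor; dividing leaves x³ + 7·x² + 75·x + 189.
Continuing, x = -3 is a root, so (x + 3) divides it; the quotient is x² + 4·x + 63.
The quadratic x² + 4·x + 63 has discriminant -236 < 0 and is irreducible over ℤ.

(x + 3)·(x + 6)·(x - 4)·(x² + 4·x + 63)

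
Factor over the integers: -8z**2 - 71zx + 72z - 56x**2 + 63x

-(8z + 7x)(z + 8x - 9)

Group: -8z(z + 8x - 9) - 7x(z + 8x - 9); both groups contain (z + 8x - 9).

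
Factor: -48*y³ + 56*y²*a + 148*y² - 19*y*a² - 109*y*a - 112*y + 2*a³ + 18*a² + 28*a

-(3*y - 2*a - 4)*(4*y - a)*(4*y - a - 7)

Group: 3*y*(-16*y² + 8*y*a + 28*y - a² - 7*a) + (-2*a - 4)*(-16*y² + 8*y*a + 28*y - a² - 7*a); both groups contain (-16*y² + 8*y*a + 28*y - a² - 7*a), so (3*y - 2*a - 4) is a factor with cofactor -16*y² + 8*y*a + 28*y - a² - 7*a.
The cofactor groups again: -16*y² + 8*y*a + 28*y - a² - 7*a = -4*y*(4*y - a) + (a + 7)*(4*y - a); both groups contain (4*y - a), giving -(4*y - a - 7)*(4*y - a).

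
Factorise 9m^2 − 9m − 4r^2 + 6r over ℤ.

(3m + 2r − 3)(3m − 2r)

Group: 3m(3m + 2r − 3) − 2r(3m + 2r − 3); both groups contain (3m + 2r − 3).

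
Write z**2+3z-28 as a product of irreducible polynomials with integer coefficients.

(z+7)(z-4)

Two integers with product -28 and sum 3 are -4 and 7.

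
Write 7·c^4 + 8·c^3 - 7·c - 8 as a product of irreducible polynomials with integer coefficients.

(7·c + 8)·(c - 1)·(c^2 + c + 1)

Group as (7·c^4 - 7·c) + (8·c^3 - 8) = 7·c·(c^3 - 1) + 8·(c^3 - 1).
Both groups share the factor (c^3 - 1).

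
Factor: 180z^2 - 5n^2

Every term has a factor of 5. Then 36z^2 - n^2 = (6z)² − (n)².

5(6z - n)(6z + n)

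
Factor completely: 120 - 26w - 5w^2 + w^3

(w + 5)(w - 4)(w - 6)

By the rational root theorem, w = -5 is a root, giving the factor (w + 5) and quotient w^2 - 10w + 24.
The remaining quadratic factors as (w - 6)(w - 4).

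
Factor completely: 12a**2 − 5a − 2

(3a − 2)(4a + 1)

Need a pair with product 12·(−2) = −24 and sum −5: that's 3 and −8.
Split the middle term: 12a**2 + 3a − 8a − 2 = 3a(4a + 1) − 2(4a + 1).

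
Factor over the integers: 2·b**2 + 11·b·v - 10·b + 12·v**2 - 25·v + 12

Group: 2·b·(b + 4·v - 3) + (3·v - 4)·(b + 4·v - 3); both groups contain (b + 4·v - 3).

(2·b + 3·v - 4)·(b + 4·v - 3)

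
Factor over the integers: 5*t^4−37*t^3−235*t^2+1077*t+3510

(5*t+13)*(t+5)*(t−6)*(t−9)

Testing divisors of the constant over divisors of the leading coefficient, t = 6 is a root, so (t−6) is a factor; dividing leaves 5*t^3−7*t^2−277*t−585.
Next, t = −5 is a root, so (t+5) is a factor; dividing leaves 5*t^2−32*t−117.
The remaining quadratic factors as (t−9)(5*t+13).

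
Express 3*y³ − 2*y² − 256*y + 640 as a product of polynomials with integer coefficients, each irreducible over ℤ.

(3*y − 8)*(y + 10)*(y − 8)

By the rational root theorem, y = −10 is a root, so (y + 10) divides it; the quotient is 3*y² − 32*y + 64.
The remaining quadratic factors as (3*y − 8)(y − 8).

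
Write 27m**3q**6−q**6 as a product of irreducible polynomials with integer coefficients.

Factor out q**6 first: what remains is 27m**3−1.
Recognize a difference of cubes with the parts 3m and 1.

q**6(3m−1)(9m**2+3m+1)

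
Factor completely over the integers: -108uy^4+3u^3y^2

Pull out the common factor 3uy^2; u^2-36y^2 is a difference of squares.

3uy^2(u+6y)(u-6y)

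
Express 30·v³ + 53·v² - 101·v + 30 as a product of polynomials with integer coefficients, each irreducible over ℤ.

(5·v - 2)·(6·v - 5)·(v + 3)

Among the possible rational roots, v = 5/6 is a root, giving the factor (6·v - 5) and quotient 5·v² + 13·v - 6.
The remaining quadratic factors as (5·v - 2)(v + 3).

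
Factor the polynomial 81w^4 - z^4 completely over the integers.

(3w + z)(3w - z)(9w^2 + z^2)

Write as (9w^2)² − (z^2)², then factor 9w^2 - z^2 once more.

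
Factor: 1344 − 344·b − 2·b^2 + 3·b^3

By the rational root theorem, b = 14/3 is a root, so (3·b − 14) divides it; the quotient is b^2 + 4·b − 96.
The remaining quadratic factors as (b − 8)(b + 12).

(3·b − 14)·(b + 12)·(b − 8)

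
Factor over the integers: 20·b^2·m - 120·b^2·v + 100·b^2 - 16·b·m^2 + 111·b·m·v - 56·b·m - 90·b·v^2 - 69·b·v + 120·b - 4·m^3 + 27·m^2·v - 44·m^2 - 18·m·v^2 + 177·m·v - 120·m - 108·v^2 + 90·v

Group: 4·b·(5·b·m - 30·b·v + 25·b + m^2 - 6·m·v + 11·m - 36·v + 30) + (-4·m + 3·v)·(5·b·m - 30·b·v + 25·b + m^2 - 6·m·v + 11·m - 36·v + 30); both groups contain (5·b·m - 30·b·v + 25·b + m^2 - 6·m·v + 11·m - 36·v + 30), so (4·b - 4·m + 3·v) is a factor with cofactor 5·b·m - 30·b·v + 25·b + m^2 - 6·m·v + 11·m - 36·v + 30.
The cofactor groups again: 5·b·m - 30·b·v + 25·b + m^2 - 6·m·v + 11·m - 36·v + 30 = m·(5·b + m + 6) + (-6·v + 5)·(5·b + m + 6); both groups contain (5·b + m + 6), giving (m - 6·v + 5)·(5·b + m + 6).

(4·b - 4·m + 3·v)·(5·b + m + 6)·(m - 6·v + 5)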